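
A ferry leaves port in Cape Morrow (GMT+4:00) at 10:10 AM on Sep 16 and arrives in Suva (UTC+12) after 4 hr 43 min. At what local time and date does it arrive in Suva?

Convert departure to UTC: 10:10 AM − 4:00 = 6:10 AM UTC on Sep 16.
Add 4 hours and 43 minutes travel time → 10:53 AM UTC.
Suva is UTC+12:00, so local arrival = 10:53 AM + 12:00 = 10:53 PM on Sep 16.

10:53 PM on Sep 16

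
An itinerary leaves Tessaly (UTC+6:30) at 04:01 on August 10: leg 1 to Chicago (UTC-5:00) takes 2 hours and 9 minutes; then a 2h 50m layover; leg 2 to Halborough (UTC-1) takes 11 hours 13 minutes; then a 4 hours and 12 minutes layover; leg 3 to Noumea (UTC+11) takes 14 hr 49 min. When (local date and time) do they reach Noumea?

19:44 on August 11

Convert departure to UTC: 04:01 − 6:30 = 21:31 UTC on Aug 9.
Add 2 hours 9 minutes leg 1 → 23:40 UTC.
Add 2 hours 50 minutes layover in Chicago → 02:30 UTC (Aug 10).
Add 11 hours 13 minutes leg 2 → 13:43 UTC.
Add 4 hours 12 minutes layover in Halborough → 17:55 UTC.
Add 14 hours 49 minutes leg 3 → 08:44 UTC (Aug 11).
Noumea is UTC+11:00, so local arrival = 08:44 + 11:00 = 19:44 on Aug 11.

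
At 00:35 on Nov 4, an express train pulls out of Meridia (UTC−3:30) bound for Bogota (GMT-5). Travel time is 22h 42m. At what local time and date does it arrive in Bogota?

21:47 on November 4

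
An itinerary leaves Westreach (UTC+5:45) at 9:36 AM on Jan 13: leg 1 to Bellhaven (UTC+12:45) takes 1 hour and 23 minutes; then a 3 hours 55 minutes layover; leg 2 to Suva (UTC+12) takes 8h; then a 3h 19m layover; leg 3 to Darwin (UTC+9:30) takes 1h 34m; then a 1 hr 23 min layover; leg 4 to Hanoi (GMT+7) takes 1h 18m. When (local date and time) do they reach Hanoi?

Convert departure to UTC: 9:36 AM − 5:45 = 3:51 AM UTC on Jan 13.
Add 1 hour and 23 minutes leg 1 → 5:14 AM UTC.
Add 3 hours and 55 minutes layover in Bellhaven → 9:09 AM UTC.
Add 8 hours leg 2 → 5:09 PM UTC.
Add 3 hours 19 minutes layover in Suva → 8:28 PM UTC.
Add 1 hour and 34 minutes leg 3 → 10:02 PM UTC.
Add 1 hour 23 minutes layover in Darwin → 11:25 PM UTC.
Add 1 hour and 18 minutes leg 4 → 12:43 AM UTC (Jan 14).
Hanoi is UTC+7:00, so local arrival = 12:43 AM + 7:00 = 7:43 AM on Jan 14.

7:43 AM on January 14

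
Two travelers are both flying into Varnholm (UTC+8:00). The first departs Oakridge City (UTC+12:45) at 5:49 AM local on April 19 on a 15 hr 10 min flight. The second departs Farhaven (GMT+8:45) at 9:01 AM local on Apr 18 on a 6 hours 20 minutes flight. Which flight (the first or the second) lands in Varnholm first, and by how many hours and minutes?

Flight 1 in UTC: 5:49 AM − 12:45 = 5:04 PM on Apr 18.
+15 hours 10 minutes → arrive 8:14 AM UTC on Apr 19.
Flight 2 in UTC: 9:01 AM − 8:45 = 12:16 AM on Apr 18.
+6 hours and 20 minutes → arrive 6:36 AM UTC on Apr 18.
Flight 2 lands earlier by 25 hours 38 minutes.

the second, by 25 hours 38 minutes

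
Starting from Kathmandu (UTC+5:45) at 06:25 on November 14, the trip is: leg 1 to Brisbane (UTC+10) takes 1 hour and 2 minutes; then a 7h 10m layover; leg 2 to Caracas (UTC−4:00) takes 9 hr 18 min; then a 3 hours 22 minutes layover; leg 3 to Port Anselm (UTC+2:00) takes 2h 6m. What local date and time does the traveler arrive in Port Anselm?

Convert departure to UTC: 06:25 − 5:45 = 00:40 UTC on Nov 14.
Add 1 hour 2 minutes leg 1 → 01:42 UTC.
Add 7 hours 10 minutes layover in Brisbane → 08:52 UTC.
Add 9 hours and 18 minutes leg 2 → 18:10 UTC.
Add 3 hours 22 minutes layover in Caracas → 21:32 UTC.
Add 2 hours 6 minutes leg 3 → 23:38 UTC.
Port Anselm is UTC+2:00, so local arrival = 23:38 + 2:00 = 01:38 on Nov 15.

01:38 on Nov 15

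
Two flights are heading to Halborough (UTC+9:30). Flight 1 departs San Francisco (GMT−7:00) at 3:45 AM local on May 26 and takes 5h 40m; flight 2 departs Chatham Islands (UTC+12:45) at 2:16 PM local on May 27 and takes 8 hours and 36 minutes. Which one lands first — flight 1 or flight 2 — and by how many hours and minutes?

the first, by 17 hours 42 minutes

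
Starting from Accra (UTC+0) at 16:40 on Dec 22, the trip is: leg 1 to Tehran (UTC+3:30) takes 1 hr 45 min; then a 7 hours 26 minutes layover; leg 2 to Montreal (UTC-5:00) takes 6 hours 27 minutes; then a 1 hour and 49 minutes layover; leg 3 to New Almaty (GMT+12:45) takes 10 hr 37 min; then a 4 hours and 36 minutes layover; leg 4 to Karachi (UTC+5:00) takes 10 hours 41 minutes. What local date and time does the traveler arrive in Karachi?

Accra is at UTC+0, so departure is already 16:40 UTC on Dec 22.
Add 1 hour 45 minutes leg 1 → 18:25 UTC.
Add 7 hours 26 minutes layover in Tehran → 01:51 UTC (Dec 23).
Add 6 hours and 27 minutes leg 2 → 08:18 UTC.
Add 1 hour and 49 minutes layover in Montreal → 10:07 UTC.
Add 10 hours 37 minutes leg 3 → 20:44 UTC.
Add 4 hours and 36 minutes layover in New Almaty → 01:20 UTC (Dec 24).
Add 10 hours 41 minutes leg 4 → 12:01 UTC.
Karachi is UTC+5:00, so local arrival = 12:01 + 5:00 = 17:01 on Dec 24.

17:01 on December 24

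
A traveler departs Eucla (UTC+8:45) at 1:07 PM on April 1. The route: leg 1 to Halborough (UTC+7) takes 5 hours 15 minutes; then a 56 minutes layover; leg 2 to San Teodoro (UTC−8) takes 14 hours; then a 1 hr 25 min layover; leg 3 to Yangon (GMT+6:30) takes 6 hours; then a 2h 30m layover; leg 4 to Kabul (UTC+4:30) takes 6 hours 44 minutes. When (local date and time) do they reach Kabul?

Convert departure to UTC: 1:07 PM − 8:45 = 4:22 AM UTC on Apr 1.
Add 5 hours 15 minutes leg 1 → 9:37 AM UTC.
Add 56 minutes layover in Halborough → 10:33 AM UTC.
Add 14 hours leg 2 → 12:33 AM UTC (Apr 2).
Add 1 hour and 25 minutes layover in San Teodoro → 1:58 AM UTC.
Add 6 hours leg 3 → 7:58 AM UTC.
Add 2 hours and 30 minutes layover in Yangon → 10:28 AM UTC.
Add 6 hours 44 minutes leg 4 → 5:12 PM UTC.
Kabul is UTC+4:30, so local arrival = 5:12 PM + 4:30 = 9:42 PM on Apr 2.

9:42 PM on April 2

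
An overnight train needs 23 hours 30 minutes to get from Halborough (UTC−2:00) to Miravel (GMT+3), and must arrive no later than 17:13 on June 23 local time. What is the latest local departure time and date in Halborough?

Target arrival in UTC: 17:13 − 3:00 = 14:13 on Jun 23.
Subtract 23 hours 30 minutes → departure 14:43 UTC on Jun 22.
Halborough is UTC−2:00: 14:43 − 2:00 = 12:43 on Jun 22.

12:43 on June 22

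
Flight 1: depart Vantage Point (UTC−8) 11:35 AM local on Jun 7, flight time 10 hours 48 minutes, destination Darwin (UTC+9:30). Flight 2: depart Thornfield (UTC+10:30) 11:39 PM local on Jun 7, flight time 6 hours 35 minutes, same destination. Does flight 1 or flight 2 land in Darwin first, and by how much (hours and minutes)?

the second, by 10 hours 39 minutes

Flight 1 in UTC: 11:35 AM + 8:00 = 7:35 PM on Jun 7.
+10 hours 48 minutes → arrive 6:23 AM UTC on Jun 8.
Flight 2 in UTC: 11:39 PM − 10:30 = 1:09 PM on Jun 7.
+6 hours 35 minutes → arrive 7:44 PM UTC on Jun 7.
Flight 2 lands earlier by 10 hours 39 minutes.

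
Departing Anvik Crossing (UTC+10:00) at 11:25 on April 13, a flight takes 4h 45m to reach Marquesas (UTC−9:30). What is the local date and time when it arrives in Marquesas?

20:40 on April 12

Convert departure to UTC: 11:25 − 10:00 = 01:25 UTC on Apr 13.
Add 4 hours and 45 minutes travel time → 06:10 UTC.
Marquesas is UTC−9:30, so local arrival = 06:10 − 9:30 = 20:40 on Apr 12.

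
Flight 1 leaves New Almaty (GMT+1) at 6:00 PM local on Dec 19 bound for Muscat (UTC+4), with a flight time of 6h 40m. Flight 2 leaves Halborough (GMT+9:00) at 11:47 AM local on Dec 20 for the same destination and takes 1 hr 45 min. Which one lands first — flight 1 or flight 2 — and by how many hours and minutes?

the first, by 4 hours 52 minutes

Flight 1 in UTC: 6:00 PM − 1:00 = 5:00 PM on Dec 19.
+6 hours and 40 minutes → arrive 11:40 PM UTC on Dec 19.
Flight 2 in UTC: 11:47 AM − 9:00 = 2:47 AM on Dec 20.
+1 hour 45 minutes → arrive 4:32 AM UTC on Dec 20.
Flight 1 lands earlier by 4 hours 52 minutes.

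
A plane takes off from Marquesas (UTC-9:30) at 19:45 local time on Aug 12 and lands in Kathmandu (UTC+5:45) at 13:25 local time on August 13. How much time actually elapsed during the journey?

2 hours 25 minutes

Kathmandu is 15:15 ahead of Marquesas.
Clock-face elapsed time (ignoring zones) is 17 hours 40 minutes.
Actual elapsed = 17 hours 40 minutes − 15:15 = 2 hours 25 minutes.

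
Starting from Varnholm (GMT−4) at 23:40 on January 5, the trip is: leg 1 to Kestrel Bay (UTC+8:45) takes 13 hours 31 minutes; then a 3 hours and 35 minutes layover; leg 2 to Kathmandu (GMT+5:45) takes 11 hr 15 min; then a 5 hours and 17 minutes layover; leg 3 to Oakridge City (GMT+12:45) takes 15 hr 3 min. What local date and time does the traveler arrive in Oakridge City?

17:06 on January 8

Convert departure to UTC: 23:40 + 4:00 = 03:40 UTC on Jan 6.
Add 13 hours and 31 minutes leg 1 → 17:11 UTC.
Add 3 hours 35 minutes layover in Kestrel Bay → 20:46 UTC.
Add 11 hours 15 minutes leg 2 → 08:01 UTC (Jan 7).
Add 5 hours and 17 minutes layover in Kathmandu → 13:18 UTC.
Add 15 hours and 3 minutes leg 3 → 04:21 UTC (Jan 8).
Oakridge City is UTC+12:45, so local arrival = 04:21 + 12:45 = 17:06 on Jan 8.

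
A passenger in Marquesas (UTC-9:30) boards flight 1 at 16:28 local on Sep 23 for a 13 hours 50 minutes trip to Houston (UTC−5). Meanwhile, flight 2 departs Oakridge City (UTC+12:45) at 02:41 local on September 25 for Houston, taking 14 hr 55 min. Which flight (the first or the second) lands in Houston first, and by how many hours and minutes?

the first, by 13 hours 3 minutes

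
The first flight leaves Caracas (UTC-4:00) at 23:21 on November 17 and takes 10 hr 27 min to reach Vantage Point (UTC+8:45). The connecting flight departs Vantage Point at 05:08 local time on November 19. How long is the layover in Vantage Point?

6 hours 35 minutes

Convert departure to UTC: 23:21 + 4:00 = 03:21 UTC on Nov 18.
Add 10 hours and 27 minutes flight time → 13:48 UTC.
Vantage Point is UTC+8:45, so local arrival = 13:48 + 8:45 = 22:33 on Nov 18.
Layover = 05:08 − 22:33 (+1 day) = 6 hours 35 minutes.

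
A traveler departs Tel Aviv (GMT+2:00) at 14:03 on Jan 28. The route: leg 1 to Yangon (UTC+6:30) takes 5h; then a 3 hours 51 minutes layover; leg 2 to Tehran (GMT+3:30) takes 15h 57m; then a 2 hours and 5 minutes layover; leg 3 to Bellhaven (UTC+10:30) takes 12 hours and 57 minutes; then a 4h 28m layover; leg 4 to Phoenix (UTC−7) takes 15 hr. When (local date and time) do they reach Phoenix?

16:21 on Jan 30

Convert departure to UTC: 14:03 − 2:00 = 12:03 UTC on Jan 28.
Add 5 hours leg 1 → 17:03 UTC.
Add 3 hours 51 minutes layover in Yangon → 20:54 UTC.
Add 15 hours and 57 minutes leg 2 → 12:51 UTC (Jan 29).
Add 2 hours and 5 minutes layover in Tehran → 14:56 UTC.
Add 12 hours 57 minutes leg 3 → 03:53 UTC (Jan 30).
Add 4 hours 28 minutes layover in Bellhaven → 08:21 UTC.
Add 15 hours leg 4 → 23:21 UTC.
Phoenix is UTC−7:00, so local arrival = 23:21 − 7:00 = 16:21 on Jan 30.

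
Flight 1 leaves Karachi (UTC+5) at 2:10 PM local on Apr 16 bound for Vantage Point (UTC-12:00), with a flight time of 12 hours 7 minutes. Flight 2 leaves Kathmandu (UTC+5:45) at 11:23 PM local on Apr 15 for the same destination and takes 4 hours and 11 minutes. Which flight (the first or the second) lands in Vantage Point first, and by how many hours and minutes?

Flight 1 in UTC: 2:10 PM − 5:00 = 9:10 AM on Apr 16.
+12 hours 7 minutes → arrive 9:17 PM UTC on Apr 16.
Flight 2 in UTC: 11:23 PM − 5:45 = 5:38 PM on Apr 15.
+4 hours and 11 minutes → arrive 9:49 PM UTC on Apr 15.
Flight 2 lands earlier by 23 hours 28 minutes.

the second, by 23 hours 28 minutes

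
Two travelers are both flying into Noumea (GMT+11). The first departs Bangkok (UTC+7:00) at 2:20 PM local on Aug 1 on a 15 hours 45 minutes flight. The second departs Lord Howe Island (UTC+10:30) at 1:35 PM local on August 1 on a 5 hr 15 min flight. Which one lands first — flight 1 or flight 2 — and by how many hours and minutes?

Flight 1 in UTC: 2:20 PM − 7:00 = 7:20 AM on Aug 1.
+15 hours and 45 minutes → arrive 11:05 PM UTC on Aug 1.
Flight 2 in UTC: 1:35 PM − 10:30 = 3:05 AM on Aug 1.
+5 hours and 15 minutes → arrive 8:20 AM UTC on Aug 1.
Flight 2 lands earlier by 14 hours 45 minutes.

the second, by 14 hours 45 minutes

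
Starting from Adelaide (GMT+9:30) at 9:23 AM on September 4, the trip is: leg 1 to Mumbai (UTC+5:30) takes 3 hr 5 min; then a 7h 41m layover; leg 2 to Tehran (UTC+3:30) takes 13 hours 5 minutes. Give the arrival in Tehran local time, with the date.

3:14 AM on September 5

Convert departure to UTC: 9:23 AM − 9:30 = 11:53 PM UTC on Sep 3.
Add 3 hours and 5 minutes leg 1 → 2:58 AM UTC (Sep 4).
Add 7 hours and 41 minutes layover in Mumbai → 10:39 AM UTC.
Add 13 hours 5 minutes leg 2 → 11:44 PM UTC.
Tehran is UTC+3:30, so local arrival = 11:44 PM + 3:30 = 3:14 AM on Sep 5.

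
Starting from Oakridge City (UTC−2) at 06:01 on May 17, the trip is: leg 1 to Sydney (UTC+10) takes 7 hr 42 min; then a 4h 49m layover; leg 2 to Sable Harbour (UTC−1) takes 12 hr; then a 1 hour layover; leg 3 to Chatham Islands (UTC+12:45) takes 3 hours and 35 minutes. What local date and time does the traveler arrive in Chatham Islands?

Convert departure to UTC: 06:01 + 2:00 = 08:01 UTC on May 17.
Add 7 hours 42 minutes leg 1 → 15:43 UTC.
Add 4 hours 49 minutes layover in Sydney → 20:32 UTC.
Add 12 hours leg 2 → 08:32 UTC (May 18).
Add 1 hour layover in Sable Harbour → 09:32 UTC.
Add 3 hours and 35 minutes leg 3 → 13:07 UTC.
Chatham Islands is UTC+12:45, so local arrival = 13:07 + 12:45 = 01:52 on May 19.

01:52 on May 19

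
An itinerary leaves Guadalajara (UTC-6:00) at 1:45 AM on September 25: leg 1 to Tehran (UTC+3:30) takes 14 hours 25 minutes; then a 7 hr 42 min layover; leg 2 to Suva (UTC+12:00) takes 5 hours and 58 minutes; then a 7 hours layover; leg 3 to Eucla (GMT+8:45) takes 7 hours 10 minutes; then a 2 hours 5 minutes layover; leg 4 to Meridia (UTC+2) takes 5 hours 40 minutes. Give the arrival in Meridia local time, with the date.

11:45 AM on Sep 27

Convert departure to UTC: 1:45 AM + 6:00 = 7:45 AM UTC on Sep 25.
Add 14 hours 25 minutes leg 1 → 10:10 PM UTC.
Add 7 hours 42 minutes layover in Tehran → 5:52 AM UTC (Sep 26).
Add 5 hours 58 minutes leg 2 → 11:50 AM UTC.
Add 7 hours layover in Suva → 6:50 PM UTC.
Add 7 hours and 10 minutes leg 3 → 2:00 AM UTC (Sep 27).
Add 2 hours 5 minutes layover in Eucla → 4:05 AM UTC.
Add 5 hours and 40 minutes leg 4 → 9:45 AM UTC.
Meridia is UTC+2:00, so local arrival = 9:45 AM + 2:00 = 11:45 AM on Sep 27.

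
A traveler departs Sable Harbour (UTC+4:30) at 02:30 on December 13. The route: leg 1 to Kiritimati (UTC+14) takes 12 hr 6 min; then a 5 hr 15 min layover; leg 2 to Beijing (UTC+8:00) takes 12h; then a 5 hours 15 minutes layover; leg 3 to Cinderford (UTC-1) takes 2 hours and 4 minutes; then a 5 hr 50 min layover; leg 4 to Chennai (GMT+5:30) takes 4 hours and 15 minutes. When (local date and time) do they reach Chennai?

02:15 on December 15

Convert departure to UTC: 02:30 − 4:30 = 22:00 UTC on Dec 12.
Add 12 hours and 6 minutes leg 1 → 10:06 UTC (Dec 13).
Add 5 hours 15 minutes layover in Kiritimati → 15:21 UTC.
Add 12 hours leg 2 → 03:21 UTC (Dec 14).
Add 5 hours and 15 minutes layover in Beijing → 08:36 UTC.
Add 2 hours 4 minutes leg 3 → 10:40 UTC.
Add 5 hours and 50 minutes layover in Cinderford → 16:30 UTC.
Add 4 hours 15 minutes leg 4 → 20:45 UTC.
Chennai is UTC+5:30, so local arrival = 20:45 + 5:30 = 02:15 on Dec 15.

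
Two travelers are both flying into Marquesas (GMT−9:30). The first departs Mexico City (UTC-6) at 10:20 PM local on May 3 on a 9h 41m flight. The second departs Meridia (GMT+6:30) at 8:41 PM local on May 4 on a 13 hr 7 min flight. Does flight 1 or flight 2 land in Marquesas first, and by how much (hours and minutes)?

the first, by 13 hours 17 minutes

Flight 1 in UTC: 10:20 PM + 6:00 = 4:20 AM on May 4.
+9 hours and 41 minutes → arrive 2:01 PM UTC on May 4.
Flight 2 in UTC: 8:41 PM − 6:30 = 2:11 PM on May 4.
+13 hours and 7 minutes → arrive 3:18 AM UTC on May 5.
Flight 1 lands earlier by 13 hours 17 minutes.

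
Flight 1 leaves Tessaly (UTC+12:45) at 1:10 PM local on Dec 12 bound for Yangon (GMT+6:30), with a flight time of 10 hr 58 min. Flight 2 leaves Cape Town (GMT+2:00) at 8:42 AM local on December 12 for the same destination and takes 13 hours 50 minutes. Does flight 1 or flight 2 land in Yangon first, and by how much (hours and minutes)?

Flight 1 in UTC: 1:10 PM − 12:45 = 12:25 AM on Dec 12.
+10 hours and 58 minutes → arrive 11:23 AM UTC on Dec 12.
Flight 2 in UTC: 8:42 AM − 2:00 = 6:42 AM on Dec 12.
+13 hours 50 minutes → arrive 8:32 PM UTC on Dec 12.
Flight 1 lands earlier by 9 hours 9 minutes.

the first, by 9 hours 9 minutes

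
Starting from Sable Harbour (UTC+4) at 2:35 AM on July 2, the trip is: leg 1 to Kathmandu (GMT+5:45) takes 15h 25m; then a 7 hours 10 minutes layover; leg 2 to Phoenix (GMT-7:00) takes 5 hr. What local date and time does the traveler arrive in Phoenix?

Convert departure to UTC: 2:35 AM − 4:00 = 10:35 PM UTC on Jul 1.
Add 15 hours and 25 minutes leg 1 → 2:00 PM UTC (Jul 2).
Add 7 hours 10 minutes layover in Kathmandu → 9:10 PM UTC.
Add 5 hours leg 2 → 2:10 AM UTC (Jul 3).
Phoenix is UTC−7:00, so local arrival = 2:10 AM − 7:00 = 7:10 PM on Jul 2.

7:10 PM on July 2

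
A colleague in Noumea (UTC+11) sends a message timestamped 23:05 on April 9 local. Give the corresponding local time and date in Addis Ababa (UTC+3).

In UTC: 23:05 − 11:00 = 12:05 on Apr 9.
Addis Ababa is UTC+3:00: 12:05 + 3:00 = 15:05 on Apr 9.

15:05 on April 9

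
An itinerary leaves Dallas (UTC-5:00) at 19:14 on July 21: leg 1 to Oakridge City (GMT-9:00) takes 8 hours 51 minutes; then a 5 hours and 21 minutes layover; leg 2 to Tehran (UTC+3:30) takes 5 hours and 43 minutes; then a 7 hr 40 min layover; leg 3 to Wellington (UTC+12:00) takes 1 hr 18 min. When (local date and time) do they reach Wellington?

17:07 on July 23

Convert departure to UTC: 19:14 + 5:00 = 00:14 UTC on Jul 22.
Add 8 hours 51 minutes leg 1 → 09:05 UTC.
Add 5 hours and 21 minutes layover in Oakridge City → 14:26 UTC.
Add 5 hours 43 minutes leg 2 → 20:09 UTC.
Add 7 hours and 40 minutes layover in Tehran → 03:49 UTC (Jul 23).
Add 1 hour and 18 minutes leg 3 → 05:07 UTC.
Wellington is UTC+12:00, so local arrival = 05:07 + 12:00 = 17:07 on Jul 23.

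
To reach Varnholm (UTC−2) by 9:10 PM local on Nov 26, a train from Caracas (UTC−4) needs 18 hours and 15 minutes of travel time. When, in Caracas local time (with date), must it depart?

12:55 AM on November 26

Target arrival in UTC: 9:10 PM + 2:00 = 11:10 PM on Nov 26.
Subtract 18 hours 15 minutes → departure 4:55 AM UTC on Nov 26.
Caracas is UTC−4:00: 4:55 AM − 4:00 = 12:55 AM on Nov 26.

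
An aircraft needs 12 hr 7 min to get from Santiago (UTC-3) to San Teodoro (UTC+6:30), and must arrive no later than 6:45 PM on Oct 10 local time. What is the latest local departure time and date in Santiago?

9:08 PM on Oct 9

Target arrival in UTC: 6:45 PM − 6:30 = 12:15 PM on Oct 10.
Subtract 12 hours and 7 minutes → departure 12:08 AM UTC on Oct 10.
Santiago is UTC−3:00: 12:08 AM − 3:00 = 9:08 PM on Oct 9.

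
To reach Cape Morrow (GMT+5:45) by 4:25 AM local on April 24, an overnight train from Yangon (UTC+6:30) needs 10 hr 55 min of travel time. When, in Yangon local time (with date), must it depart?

Target arrival in UTC: 4:25 AM − 5:45 = 10:40 PM on Apr 23.
Subtract 10 hours 55 minutes → departure 11:45 AM UTC on Apr 23.
Yangon is UTC+6:30: 11:45 AM + 6:30 = 6:15 PM on Apr 23.

6:15 PM on Apr 23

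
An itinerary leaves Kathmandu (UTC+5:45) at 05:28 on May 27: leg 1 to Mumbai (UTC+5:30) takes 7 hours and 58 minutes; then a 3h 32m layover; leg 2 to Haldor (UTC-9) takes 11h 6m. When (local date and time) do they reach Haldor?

13:19 on May 27

Convert departure to UTC: 05:28 − 5:45 = 23:43 UTC on May 26.
Add 7 hours 58 minutes leg 1 → 07:41 UTC (May 27).
Add 3 hours and 32 minutes layover in Mumbai → 11:13 UTC.
Add 11 hours 6 minutes leg 2 → 22:19 UTC.
Haldor is UTC−9:00, so local arrival = 22:19 − 9:00 = 13:19 on May 27.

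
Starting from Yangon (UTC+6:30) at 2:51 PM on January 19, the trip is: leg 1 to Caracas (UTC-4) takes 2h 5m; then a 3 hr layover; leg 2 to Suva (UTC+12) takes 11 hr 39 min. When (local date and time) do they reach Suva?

1:05 PM on January 20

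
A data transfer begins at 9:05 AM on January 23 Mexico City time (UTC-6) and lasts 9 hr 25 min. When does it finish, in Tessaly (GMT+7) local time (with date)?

Convert start to UTC: 9:05 AM + 6:00 = 3:05 PM UTC on Jan 23.
Add 9 hours 25 minutes duration → 12:30 AM UTC (Jan 24).
Tessaly is UTC+7:00, so local end time = 12:30 AM + 7:00 = 7:30 AM on Jan 24.

7:30 AM on Jan 24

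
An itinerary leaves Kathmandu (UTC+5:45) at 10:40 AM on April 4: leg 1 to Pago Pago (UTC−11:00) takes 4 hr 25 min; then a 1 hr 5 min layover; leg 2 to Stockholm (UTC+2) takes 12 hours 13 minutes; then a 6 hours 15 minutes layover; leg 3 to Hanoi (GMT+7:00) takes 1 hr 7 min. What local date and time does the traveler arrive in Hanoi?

1:00 PM on April 5

Convert departure to UTC: 10:40 AM − 5:45 = 4:55 AM UTC on Apr 4.
Add 4 hours 25 minutes leg 1 → 9:20 AM UTC.
Add 1 hour 5 minutes layover in Pago Pago → 10:25 AM UTC.
Add 12 hours 13 minutes leg 2 → 10:38 PM UTC.
Add 6 hours and 15 minutes layover in Stockholm → 4:53 AM UTC (Apr 5).
Add 1 hour and 7 minutes leg 3 → 6:00 AM UTC.
Hanoi is UTC+7:00, so local arrival = 6:00 AM + 7:00 = 1:00 PM on Apr 5.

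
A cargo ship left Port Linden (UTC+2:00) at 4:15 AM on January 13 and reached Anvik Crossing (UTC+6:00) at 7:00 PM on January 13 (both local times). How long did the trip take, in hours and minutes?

Departure in UTC: 4:15 AM − 2:00 = 2:15 AM on Jan 13.
Arrival in UTC: 7:00 PM − 6:00 = 1:00 PM on Jan 13.
Elapsed = 1:00 PM − 2:15 AM = 10 hours 45 minutes.

10 hours 45 minutes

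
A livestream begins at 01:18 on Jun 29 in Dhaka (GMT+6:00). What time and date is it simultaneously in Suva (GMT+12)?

07:18 on Jun 29

In UTC: 01:18 − 6:00 = 19:18 on Jun 28.
Suva is UTC+12:00: 19:18 + 12:00 = 07:18 on Jun 29.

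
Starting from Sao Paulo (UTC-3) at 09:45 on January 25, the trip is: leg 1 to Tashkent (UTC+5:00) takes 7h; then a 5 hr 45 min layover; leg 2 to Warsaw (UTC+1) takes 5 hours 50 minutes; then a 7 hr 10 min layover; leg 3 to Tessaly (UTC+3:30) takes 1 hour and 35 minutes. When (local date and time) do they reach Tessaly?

Convert departure to UTC: 09:45 + 3:00 = 12:45 UTC on Jan 25.
Add 7 hours leg 1 → 19:45 UTC.
Add 5 hours 45 minutes layover in Tashkent → 01:30 UTC (Jan 26).
Add 5 hours 50 minutes leg 2 → 07:20 UTC.
Add 7 hours and 10 minutes layover in Warsaw → 14:30 UTC.
Add 1 hour 35 minutes leg 3 → 16:05 UTC.
Tessaly is UTC+3:30, so local arrival = 16:05 + 3:30 = 19:35 on Jan 26.

19:35 on January 26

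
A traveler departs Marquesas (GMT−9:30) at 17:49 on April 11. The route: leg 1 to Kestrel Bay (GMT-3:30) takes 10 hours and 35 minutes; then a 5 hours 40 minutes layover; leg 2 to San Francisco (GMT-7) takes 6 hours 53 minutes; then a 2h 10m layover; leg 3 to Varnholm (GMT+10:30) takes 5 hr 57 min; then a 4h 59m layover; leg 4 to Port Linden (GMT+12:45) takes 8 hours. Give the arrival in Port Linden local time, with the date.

12:18 on April 14

Convert departure to UTC: 17:49 + 9:30 = 03:19 UTC on Apr 12.
Add 10 hours 35 minutes leg 1 → 13:54 UTC.
Add 5 hours and 40 minutes layover in Kestrel Bay → 19:34 UTC.
Add 6 hours 53 minutes leg 2 → 02:27 UTC (Apr 13).
Add 2 hours and 10 minutes layover in San Francisco → 04:37 UTC.
Add 5 hours and 57 minutes leg 3 → 10:34 UTC.
Add 4 hours and 59 minutes layover in Varnholm → 15:33 UTC.
Add 8 hours leg 4 → 23:33 UTC.
Port Linden is UTC+12:45, so local arrival = 23:33 + 12:45 = 12:18 on Apr 14.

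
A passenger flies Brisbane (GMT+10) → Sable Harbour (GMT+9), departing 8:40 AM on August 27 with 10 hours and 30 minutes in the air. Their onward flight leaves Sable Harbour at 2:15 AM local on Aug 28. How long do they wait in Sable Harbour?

8 hours 5 minutes

Convert departure to UTC: 8:40 AM − 10:00 = 10:40 PM UTC on Aug 26.
Add 10 hours and 30 minutes flight time → 9:10 AM UTC (Aug 27).
Sable Harbour is UTC+9:00, so local arrival = 9:10 AM + 9:00 = 6:10 PM on Aug 27.
Layover = 2:15 AM − 6:10 PM (+1 day) = 8 hours 5 minutes.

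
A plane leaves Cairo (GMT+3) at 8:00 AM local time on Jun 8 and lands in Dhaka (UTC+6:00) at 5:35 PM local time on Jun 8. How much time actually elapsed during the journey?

Dhaka is 3:00 ahead of Cairo.
Clock-face elapsed time (ignoring zones) is 9 hours 35 minutes.
Actual elapsed = 9 hours 35 minutes − 3:00 = 6 hours 35 minutes.

6 hours 35 minutes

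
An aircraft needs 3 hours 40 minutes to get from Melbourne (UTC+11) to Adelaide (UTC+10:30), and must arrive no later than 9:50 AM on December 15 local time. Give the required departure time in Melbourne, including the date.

Target arrival in UTC: 9:50 AM − 10:30 = 11:20 PM on Dec 14.
Subtract 3 hours and 40 minutes → departure 7:40 PM UTC on Dec 14.
Melbourne is UTC+11:00: 7:40 PM + 11:00 = 6:40 AM on Dec 15.

6:40 AM on December 15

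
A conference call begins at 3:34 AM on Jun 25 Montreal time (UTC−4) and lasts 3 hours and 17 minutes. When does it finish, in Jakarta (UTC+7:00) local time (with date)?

Convert start to UTC: 3:34 AM + 4:00 = 7:34 AM UTC on Jun 25.
Add 3 hours 17 minutes duration → 10:51 AM UTC.
Jakarta is UTC+7:00, so local end time = 10:51 AM + 7:00 = 5:51 PM on Jun 25.

5:51 PM on June 25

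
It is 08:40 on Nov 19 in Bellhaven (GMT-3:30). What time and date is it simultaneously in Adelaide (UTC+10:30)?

In UTC: 08:40 + 3:30 = 12:10 on Nov 19.
Adelaide is UTC+10:30: 12:10 + 10:30 = 22:40 on Nov 19.

22:40 on November 19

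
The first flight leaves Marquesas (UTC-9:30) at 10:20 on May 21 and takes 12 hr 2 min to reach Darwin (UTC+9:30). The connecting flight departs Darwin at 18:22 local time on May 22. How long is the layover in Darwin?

Convert departure to UTC: 10:20 + 9:30 = 19:50 UTC on May 21.
Add 12 hours 2 minutes flight time → 07:52 UTC (May 22).
Darwin is UTC+9:30, so local arrival = 07:52 + 9:30 = 17:22 on May 22.
Layover = 18:22 − 17:22 = 1 hour.

1 hour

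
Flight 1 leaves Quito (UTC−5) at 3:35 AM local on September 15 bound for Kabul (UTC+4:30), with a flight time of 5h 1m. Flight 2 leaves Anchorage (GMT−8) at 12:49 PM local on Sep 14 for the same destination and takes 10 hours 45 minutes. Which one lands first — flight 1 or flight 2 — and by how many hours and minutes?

the second, by 6 hours 2 minutes

Flight 1 in UTC: 3:35 AM + 5:00 = 8:35 AM on Sep 15.
+5 hours and 1 minute → arrive 1:36 PM UTC on Sep 15.
Flight 2 in UTC: 12:49 PM + 8:00 = 8:49 PM on Sep 14.
+10 hours 45 minutes → arrive 7:34 AM UTC on Sep 15.
Flight 2 lands earlier by 6 hours 2 minutes.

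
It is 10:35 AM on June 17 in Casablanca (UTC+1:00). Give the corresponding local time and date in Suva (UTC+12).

9:35 PM on June 17

In UTC: 10:35 AM − 1:00 = 9:35 AM on Jun 17.
Suva is UTC+12:00: 9:35 AM + 12:00 = 9:35 PM on Jun 17.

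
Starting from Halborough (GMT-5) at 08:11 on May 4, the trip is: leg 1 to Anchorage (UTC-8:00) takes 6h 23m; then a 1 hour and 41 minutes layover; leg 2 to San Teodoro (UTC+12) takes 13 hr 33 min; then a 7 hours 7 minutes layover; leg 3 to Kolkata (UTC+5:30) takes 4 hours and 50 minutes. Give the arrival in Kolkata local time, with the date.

Convert departure to UTC: 08:11 + 5:00 = 13:11 UTC on May 4.
Add 6 hours 23 minutes leg 1 → 19:34 UTC.
Add 1 hour and 41 minutes layover in Anchorage → 21:15 UTC.
Add 13 hours and 33 minutes leg 2 → 10:48 UTC (May 5).
Add 7 hours 7 minutes layover in San Teodoro → 17:55 UTC.
Add 4 hours 50 minutes leg 3 → 22:45 UTC.
Kolkata is UTC+5:30, so local arrival = 22:45 + 5:30 = 04:15 on May 6.

04:15 on May 6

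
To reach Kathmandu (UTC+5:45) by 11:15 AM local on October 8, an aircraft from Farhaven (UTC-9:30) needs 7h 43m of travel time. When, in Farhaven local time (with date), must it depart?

Target arrival in UTC: 11:15 AM − 5:45 = 5:30 AM on Oct 8.
Subtract 7 hours and 43 minutes → departure 9:47 PM UTC on Oct 7.
Farhaven is UTC−9:30: 9:47 PM − 9:30 = 12:17 PM on Oct 7.

12:17 PM on October 7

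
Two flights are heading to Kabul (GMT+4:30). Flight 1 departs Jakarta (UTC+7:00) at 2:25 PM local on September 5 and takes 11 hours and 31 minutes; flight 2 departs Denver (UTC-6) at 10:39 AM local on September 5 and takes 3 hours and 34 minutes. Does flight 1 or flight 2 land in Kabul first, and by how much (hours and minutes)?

Flight 1 in UTC: 2:25 PM − 7:00 = 7:25 AM on Sep 5.
+11 hours and 31 minutes → arrive 6:56 PM UTC on Sep 5.
Flight 2 in UTC: 10:39 AM + 6:00 = 4:39 PM on Sep 5.
+3 hours 34 minutes → arrive 8:13 PM UTC on Sep 5.
Flight 1 lands earlier by 1 hour 17 minutes.

the first, by 1 hour 17 minutes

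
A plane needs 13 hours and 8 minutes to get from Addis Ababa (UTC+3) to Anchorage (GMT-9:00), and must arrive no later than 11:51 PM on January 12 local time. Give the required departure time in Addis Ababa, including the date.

Target arrival in UTC: 11:51 PM + 9:00 = 8:51 AM on Jan 13.
Subtract 13 hours 8 minutes → departure 7:43 PM UTC on Jan 12.
Addis Ababa is UTC+3:00: 7:43 PM + 3:00 = 10:43 PM on Jan 12.

10:43 PM on Jan 12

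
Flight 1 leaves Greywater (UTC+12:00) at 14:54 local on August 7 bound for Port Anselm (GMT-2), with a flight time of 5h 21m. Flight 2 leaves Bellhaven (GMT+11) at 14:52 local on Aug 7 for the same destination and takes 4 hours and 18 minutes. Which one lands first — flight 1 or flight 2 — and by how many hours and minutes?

the second, by 5 minutes

Flight 1 in UTC: 14:54 − 12:00 = 02:54 on Aug 7.
+5 hours 21 minutes → arrive 08:15 UTC on Aug 7.
Flight 2 in UTC: 14:52 − 11:00 = 03:52 on Aug 7.
+4 hours 18 minutes → arrive 08:10 UTC on Aug 7.
Flight 2 lands earlier by 5 minutes.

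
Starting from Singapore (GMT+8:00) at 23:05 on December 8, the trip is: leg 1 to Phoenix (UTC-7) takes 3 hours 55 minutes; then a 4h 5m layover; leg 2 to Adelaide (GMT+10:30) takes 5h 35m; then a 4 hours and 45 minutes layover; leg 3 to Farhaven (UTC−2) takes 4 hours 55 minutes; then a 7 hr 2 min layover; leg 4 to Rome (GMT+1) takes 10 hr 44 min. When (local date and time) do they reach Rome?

Convert departure to UTC: 23:05 − 8:00 = 15:05 UTC on Dec 8.
Add 3 hours and 55 minutes leg 1 → 19:00 UTC.
Add 4 hours 5 minutes layover in Phoenix → 23:05 UTC.
Add 5 hours 35 minutes leg 2 → 04:40 UTC (Dec 9).
Add 4 hours and 45 minutes layover in Adelaide → 09:25 UTC.
Add 4 hours and 55 minutes leg 3 → 14:20 UTC.
Add 7 hours 2 minutes layover in Farhaven → 21:22 UTC.
Add 10 hours 44 minutes leg 4 → 08:06 UTC (Dec 10).
Rome is UTC+1:00, so local arrival = 08:06 + 1:00 = 09:06 on Dec 10.

09:06 on December 10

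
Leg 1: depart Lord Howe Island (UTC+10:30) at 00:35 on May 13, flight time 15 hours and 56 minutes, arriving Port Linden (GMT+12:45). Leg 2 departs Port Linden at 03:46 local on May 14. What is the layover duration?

Convert departure to UTC: 00:35 − 10:30 = 14:05 UTC on May 12.
Add 15 hours and 56 minutes flight time → 06:01 UTC (May 13).
Port Linden is UTC+12:45, so local arrival = 06:01 + 12:45 = 18:46 on May 13.
Layover = 03:46 − 18:46 (+1 day) = 9 hours.

9 hours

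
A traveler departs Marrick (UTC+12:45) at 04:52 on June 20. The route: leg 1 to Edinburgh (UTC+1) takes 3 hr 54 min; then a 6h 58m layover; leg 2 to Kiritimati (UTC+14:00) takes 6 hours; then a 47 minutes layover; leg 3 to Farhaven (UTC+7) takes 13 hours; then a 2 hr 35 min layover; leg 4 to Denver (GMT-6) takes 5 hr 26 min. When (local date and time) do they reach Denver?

Convert departure to UTC: 04:52 − 12:45 = 16:07 UTC on Jun 19.
Add 3 hours 54 minutes leg 1 → 20:01 UTC.
Add 6 hours and 58 minutes layover in Edinburgh → 02:59 UTC (Jun 20).
Add 6 hours leg 2 → 08:59 UTC.
Add 47 minutes layover in Kiritimati → 09:46 UTC.
Add 13 hours leg 3 → 22:46 UTC.
Add 2 hours and 35 minutes layover in Farhaven → 01:21 UTC (Jun 21).
Add 5 hours and 26 minutes leg 4 → 06:47 UTC.
Denver is UTC−6:00, so local arrival = 06:47 − 6:00 = 00:47 on Jun 21.

00:47 on June 21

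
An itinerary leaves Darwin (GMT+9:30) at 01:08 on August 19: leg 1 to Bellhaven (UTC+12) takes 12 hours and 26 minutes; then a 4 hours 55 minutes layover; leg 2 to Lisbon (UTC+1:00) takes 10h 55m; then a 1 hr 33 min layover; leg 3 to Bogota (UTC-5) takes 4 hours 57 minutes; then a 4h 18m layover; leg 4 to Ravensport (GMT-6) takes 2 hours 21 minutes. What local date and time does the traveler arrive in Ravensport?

03:03 on August 20

Convert departure to UTC: 01:08 − 9:30 = 15:38 UTC on Aug 18.
Add 12 hours and 26 minutes leg 1 → 04:04 UTC (Aug 19).
Add 4 hours and 55 minutes layover in Bellhaven → 08:59 UTC.
Add 10 hours 55 minutes leg 2 → 19:54 UTC.
Add 1 hour 33 minutes layover in Lisbon → 21:27 UTC.
Add 4 hours 57 minutes leg 3 → 02:24 UTC (Aug 20).
Add 4 hours 18 minutes layover in Bogota → 06:42 UTC.
Add 2 hours 21 minutes leg 4 → 09:03 UTC.
Ravensport is UTC−6:00, so local arrival = 09:03 − 6:00 = 03:03 on Aug 20.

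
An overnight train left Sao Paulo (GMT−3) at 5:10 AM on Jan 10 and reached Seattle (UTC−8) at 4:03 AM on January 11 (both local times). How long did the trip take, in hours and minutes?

Seattle is 5:00 behind Sao Paulo.
Clock-face elapsed time (ignoring zones) is 22 hours 53 minutes.
Actual elapsed = 22 hours 53 minutes + 5:00 = 27 hours 53 minutes.

27 hours 53 minutes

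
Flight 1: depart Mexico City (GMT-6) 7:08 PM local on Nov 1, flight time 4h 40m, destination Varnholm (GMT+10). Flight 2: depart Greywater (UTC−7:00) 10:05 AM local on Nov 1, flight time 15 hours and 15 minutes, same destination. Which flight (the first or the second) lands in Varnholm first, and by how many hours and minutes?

the first, by 2 hours 32 minutes

Flight 1 in UTC: 7:08 PM + 6:00 = 1:08 AM on Nov 2.
+4 hours and 40 minutes → arrive 5:48 AM UTC on Nov 2.
Flight 2 in UTC: 10:05 AM + 7:00 = 5:05 PM on Nov 1.
+15 hours and 15 minutes → arrive 8:20 AM UTC on Nov 2.
Flight 1 lands earlier by 2 hours 32 minutes.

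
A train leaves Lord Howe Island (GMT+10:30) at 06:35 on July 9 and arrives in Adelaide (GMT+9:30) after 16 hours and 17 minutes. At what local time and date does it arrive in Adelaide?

Convert departure to UTC: 06:35 − 10:30 = 20:05 UTC on Jul 8.
Add 16 hours and 17 minutes travel time → 12:22 UTC (Jul 9).
Adelaide is UTC+9:30, so local arrival = 12:22 + 9:30 = 21:52 on Jul 9.

21:52 on Jul 9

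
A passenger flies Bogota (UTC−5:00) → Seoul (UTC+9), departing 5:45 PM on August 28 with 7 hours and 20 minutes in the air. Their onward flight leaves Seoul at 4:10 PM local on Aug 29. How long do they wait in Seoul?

Convert departure to UTC: 5:45 PM + 5:00 = 10:45 PM UTC on Aug 28.
Add 7 hours and 20 minutes flight time → 6:05 AM UTC (Aug 29).
Seoul is UTC+9:00, so local arrival = 6:05 AM + 9:00 = 3:05 PM on Aug 29.
Layover = 4:10 PM − 3:05 PM = 1 hour 5 minutes.

1 hour 5 minutes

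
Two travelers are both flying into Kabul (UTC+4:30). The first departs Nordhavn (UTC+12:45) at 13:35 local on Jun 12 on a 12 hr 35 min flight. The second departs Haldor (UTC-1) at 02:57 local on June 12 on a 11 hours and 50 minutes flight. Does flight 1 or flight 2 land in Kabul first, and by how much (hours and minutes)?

the first, by 2 hours 22 minutes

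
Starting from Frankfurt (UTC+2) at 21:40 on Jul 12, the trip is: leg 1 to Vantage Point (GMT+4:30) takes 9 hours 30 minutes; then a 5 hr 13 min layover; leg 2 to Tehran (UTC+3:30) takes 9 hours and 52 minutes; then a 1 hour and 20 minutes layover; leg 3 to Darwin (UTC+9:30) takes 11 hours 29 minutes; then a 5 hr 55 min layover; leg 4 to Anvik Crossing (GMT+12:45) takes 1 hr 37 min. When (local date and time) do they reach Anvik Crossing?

Convert departure to UTC: 21:40 − 2:00 = 19:40 UTC on Jul 12.
Add 9 hours and 30 minutes leg 1 → 05:10 UTC (Jul 13).
Add 5 hours 13 minutes layover in Vantage Point → 10:23 UTC.
Add 9 hours and 52 minutes leg 2 → 20:15 UTC.
Add 1 hour and 20 minutes layover in Tehran → 21:35 UTC.
Add 11 hours 29 minutes leg 3 → 09:04 UTC (Jul 14).
Add 5 hours 55 minutes layover in Darwin → 14:59 UTC.
Add 1 hour and 37 minutes leg 4 → 16:36 UTC.
Anvik Crossing is UTC+12:45, so local arrival = 16:36 + 12:45 = 05:21 on Jul 15.

05:21 on July 15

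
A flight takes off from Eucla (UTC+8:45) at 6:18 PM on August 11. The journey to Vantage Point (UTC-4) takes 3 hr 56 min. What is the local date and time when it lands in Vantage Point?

9:29 AM on August 11

Convert departure to UTC: 6:18 PM − 8:45 = 9:33 AM UTC on Aug 11.
Add 3 hours and 56 minutes travel time → 1:29 PM UTC.
Vantage Point is UTC−4:00, so local arrival = 1:29 PM − 4:00 = 9:29 AM on Aug 11.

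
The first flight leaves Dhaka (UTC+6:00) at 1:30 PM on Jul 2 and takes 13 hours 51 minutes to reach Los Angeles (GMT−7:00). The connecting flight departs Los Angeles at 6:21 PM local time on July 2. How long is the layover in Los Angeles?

4 hours

Convert departure to UTC: 1:30 PM − 6:00 = 7:30 AM UTC on Jul 2.
Add 13 hours 51 minutes flight time → 9:21 PM UTC.
Los Angeles is UTC−7:00, so local arrival = 9:21 PM − 7:00 = 2:21 PM on Jul 2.
Layover = 6:21 PM − 2:21 PM = 4 hours.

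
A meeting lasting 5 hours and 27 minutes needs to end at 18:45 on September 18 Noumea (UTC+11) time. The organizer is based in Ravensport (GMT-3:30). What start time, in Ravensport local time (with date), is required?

22:48 on September 17

Target end time in UTC: 18:45 − 11:00 = 07:45 on Sep 18.
Subtract 5 hours 27 minutes → start 02:18 UTC on Sep 18.
Ravensport is UTC−3:30: 02:18 − 3:30 = 22:48 on Sep 17.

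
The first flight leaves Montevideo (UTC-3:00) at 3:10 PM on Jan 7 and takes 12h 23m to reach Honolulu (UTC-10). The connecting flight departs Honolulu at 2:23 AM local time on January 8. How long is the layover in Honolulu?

5 hours 50 minutes

Convert departure to UTC: 3:10 PM + 3:00 = 6:10 PM UTC on Jan 7.
Add 12 hours and 23 minutes flight time → 6:33 AM UTC (Jan 8).
Honolulu is UTC−10:00, so local arrival = 6:33 AM − 10:00 = 8:33 PM on Jan 7.
Layover = 2:23 AM − 8:33 PM (+1 day) = 5 hours 50 minutes.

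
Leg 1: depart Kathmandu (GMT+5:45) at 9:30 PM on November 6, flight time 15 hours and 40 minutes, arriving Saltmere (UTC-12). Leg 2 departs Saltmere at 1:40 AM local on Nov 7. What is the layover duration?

6 hours 15 minutes

Convert departure to UTC: 9:30 PM − 5:45 = 3:45 PM UTC on Nov 6.
Add 15 hours 40 minutes flight time → 7:25 AM UTC (Nov 7).
Saltmere is UTC−12:00, so local arrival = 7:25 AM − 12:00 = 7:25 PM on Nov 6.
Layover = 1:40 AM − 7:25 PM (+1 day) = 6 hours 15 minutes.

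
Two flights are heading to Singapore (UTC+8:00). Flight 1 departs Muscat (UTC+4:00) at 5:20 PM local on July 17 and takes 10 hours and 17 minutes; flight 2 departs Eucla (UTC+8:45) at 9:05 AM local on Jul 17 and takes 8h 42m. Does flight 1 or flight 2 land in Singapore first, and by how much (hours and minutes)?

the second, by 14 hours 35 minutes

Flight 1 in UTC: 5:20 PM − 4:00 = 1:20 PM on Jul 17.
+10 hours and 17 minutes → arrive 11:37 PM UTC on Jul 17.
Flight 2 in UTC: 9:05 AM − 8:45 = 12:20 AM on Jul 17.
+8 hours 42 minutes → arrive 9:02 AM UTC on Jul 17.
Flight 2 lands earlier by 14 hours 35 minutes.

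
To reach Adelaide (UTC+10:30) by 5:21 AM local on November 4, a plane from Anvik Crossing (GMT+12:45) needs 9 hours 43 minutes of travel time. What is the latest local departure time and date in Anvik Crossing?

Target arrival in UTC: 5:21 AM − 10:30 = 6:51 PM on Nov 3.
Subtract 9 hours 43 minutes → departure 9:08 AM UTC on Nov 3.
Anvik Crossing is UTC+12:45: 9:08 AM + 12:45 = 9:53 PM on Nov 3.

9:53 PM on November 3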